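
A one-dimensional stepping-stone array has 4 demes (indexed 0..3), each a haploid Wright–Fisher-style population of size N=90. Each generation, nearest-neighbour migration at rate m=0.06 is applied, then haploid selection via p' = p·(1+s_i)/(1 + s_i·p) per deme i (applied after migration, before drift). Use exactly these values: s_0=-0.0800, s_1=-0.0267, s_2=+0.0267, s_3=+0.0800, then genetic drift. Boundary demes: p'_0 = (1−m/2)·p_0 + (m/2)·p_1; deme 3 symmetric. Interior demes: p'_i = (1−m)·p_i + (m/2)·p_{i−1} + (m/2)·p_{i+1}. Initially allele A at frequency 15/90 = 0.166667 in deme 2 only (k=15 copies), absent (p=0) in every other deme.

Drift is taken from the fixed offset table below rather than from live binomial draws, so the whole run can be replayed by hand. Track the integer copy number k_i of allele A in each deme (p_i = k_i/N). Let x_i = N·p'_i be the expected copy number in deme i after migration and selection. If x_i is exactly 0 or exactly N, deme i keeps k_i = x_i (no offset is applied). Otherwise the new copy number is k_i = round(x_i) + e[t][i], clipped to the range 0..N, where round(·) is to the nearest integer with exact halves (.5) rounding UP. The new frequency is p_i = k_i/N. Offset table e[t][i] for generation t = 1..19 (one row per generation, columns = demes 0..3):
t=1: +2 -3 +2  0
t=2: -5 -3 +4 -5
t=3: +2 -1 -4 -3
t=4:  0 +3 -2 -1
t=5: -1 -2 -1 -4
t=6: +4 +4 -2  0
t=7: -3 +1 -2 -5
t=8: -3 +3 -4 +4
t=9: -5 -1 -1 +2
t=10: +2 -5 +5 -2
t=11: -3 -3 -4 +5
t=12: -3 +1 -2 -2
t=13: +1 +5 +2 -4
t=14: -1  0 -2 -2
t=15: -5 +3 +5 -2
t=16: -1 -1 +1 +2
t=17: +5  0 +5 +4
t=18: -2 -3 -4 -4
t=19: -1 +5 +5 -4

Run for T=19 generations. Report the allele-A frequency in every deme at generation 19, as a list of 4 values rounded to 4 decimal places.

t=0: k=[0 0 15 0]
t=1: x=[0.0000 0.4380 14.4162 0.4858] k=[0 0 16 0]
t=2: x=[0.0000 0.4673 15.3730 0.5182] k=[0 0 19 0]
t=3: x=[0.0000 0.5549 18.2402 0.6153] k=[0 0 14 0]
t=4: x=[0.0000 0.4088 13.4588 0.4534] k=[0 3 11 0]
t=5: x=[0.0828 3.0688 10.6754 0.3563] k=[0 1 10 0]
t=6: x=[0.0276 1.2073 9.6548 0.3239] k=[4 5 8 0]
t=7: x=[3.7209 4.9323 7.8569 0.2591] k=[1 6 6 0]
t=8: x=[1.0591 5.7037 5.9651 0.1944] k=[0 9 2 4]
t=9: x=[0.2485 8.3135 2.3290 4.2403] k=[0 7 1 6]
t=10: x=[0.1932 6.4462 1.3650 6.2853] k=[2 1 6 4]
t=11: x=[1.8156 1.1489 5.9344 4.3690] k=[0 0 2 9]
t=12: x=[0.0000 0.0584 2.2060 9.4196] k=[0 1 0 7]
t=13: x=[0.0276 0.9152 0.2464 7.2892] k=[1 6 2 3]
t=14: x=[1.0591 5.5865 2.2060 3.1992] k=[0 6 0 1]
t=15: x=[0.1656 5.4986 0.2156 1.0467] k=[0 8 5 0]
t=16: x=[0.2208 7.4822 5.0645 0.1620] k=[0 6 6 2]
t=17: x=[0.1656 5.6744 6.0265 2.2853] k=[5 6 11 6]
t=18: x=[4.6484 5.9674 10.9509 6.6059] k=[3 3 7 3]
t=19: x=[2.7674 3.0395 6.9266 3.3603] k=[2 8 12 0]

[0.0222, 0.0889, 0.1333, 0.0000]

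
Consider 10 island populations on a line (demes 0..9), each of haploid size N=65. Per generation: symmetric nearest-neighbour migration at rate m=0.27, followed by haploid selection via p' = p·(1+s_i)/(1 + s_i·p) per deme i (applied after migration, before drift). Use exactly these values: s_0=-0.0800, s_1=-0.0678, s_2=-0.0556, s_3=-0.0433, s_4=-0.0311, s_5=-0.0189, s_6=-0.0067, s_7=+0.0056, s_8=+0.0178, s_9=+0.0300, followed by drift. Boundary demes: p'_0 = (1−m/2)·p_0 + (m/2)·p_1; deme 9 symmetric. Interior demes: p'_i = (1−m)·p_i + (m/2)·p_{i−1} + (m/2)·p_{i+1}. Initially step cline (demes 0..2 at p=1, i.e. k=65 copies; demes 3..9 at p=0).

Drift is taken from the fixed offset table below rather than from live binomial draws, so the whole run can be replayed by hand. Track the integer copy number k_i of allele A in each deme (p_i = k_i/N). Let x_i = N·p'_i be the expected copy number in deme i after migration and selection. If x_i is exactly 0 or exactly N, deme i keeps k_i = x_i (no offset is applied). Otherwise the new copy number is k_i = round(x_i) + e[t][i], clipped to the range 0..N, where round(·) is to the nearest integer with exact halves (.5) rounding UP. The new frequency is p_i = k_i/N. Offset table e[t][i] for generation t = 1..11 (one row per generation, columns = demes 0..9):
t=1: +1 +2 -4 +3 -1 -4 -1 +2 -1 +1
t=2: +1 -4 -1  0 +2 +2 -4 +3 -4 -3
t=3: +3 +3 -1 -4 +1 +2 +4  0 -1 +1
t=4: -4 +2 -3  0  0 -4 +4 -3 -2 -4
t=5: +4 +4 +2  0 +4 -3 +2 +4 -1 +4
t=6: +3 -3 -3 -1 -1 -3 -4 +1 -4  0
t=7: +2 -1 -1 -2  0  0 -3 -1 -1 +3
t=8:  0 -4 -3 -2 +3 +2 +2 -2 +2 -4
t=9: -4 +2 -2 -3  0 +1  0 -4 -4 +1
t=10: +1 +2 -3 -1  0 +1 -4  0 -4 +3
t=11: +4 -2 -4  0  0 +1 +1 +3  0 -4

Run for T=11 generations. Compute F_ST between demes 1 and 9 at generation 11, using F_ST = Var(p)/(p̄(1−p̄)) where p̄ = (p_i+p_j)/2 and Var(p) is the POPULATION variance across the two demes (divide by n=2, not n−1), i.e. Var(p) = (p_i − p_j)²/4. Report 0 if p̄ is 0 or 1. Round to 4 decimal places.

0.4607

t=0: k=[65 65 65 0 0 0 0 0 0 0]
t=1: x=[65.0000 65.0000 55.7817 8.4444 0.0000 0.0000 0.0000 0.0000 0.0000 0.0000] k=[65 65 52 11 0 0 0 0 0 0]
t=2: x=[65.0000 63.1210 47.4981 14.5441 1.4398 0.0000 0.0000 0.0000 0.0000 0.0000] k=[65 59 46 15 3 0 0 0 0 0]
t=3: x=[64.1205 57.6073 42.7404 17.0034 4.0922 0.3974 0.0000 0.0000 0.0000 0.0000] k=[65 61 42 13 5 2 0 0 0 0]
t=4: x=[64.4135 58.5801 39.7728 15.3109 5.5135 2.0959 0.2682 0.0000 0.0000 0.0000] k=[60 61 37 15 6 0 4 0 0 0]
t=5: x=[59.7462 57.1534 36.3569 16.2104 6.2249 1.3250 2.9013 0.5430 0.0000 0.0000] k=[64 61 38 16 10 0 5 5 0 0]
t=6: x=[63.4757 57.8662 37.2291 17.5864 9.2075 1.9879 4.2979 4.3476 0.6869 0.0000] k=[65 55 34 17 8 0 0 5 0 0]
t=7: x=[63.5353 52.8360 33.6127 17.5080 7.9128 1.0599 0.6705 3.6693 0.6869 0.0000] k=[65 52 33 16 8 1 0 3 0 0]
t=8: x=[63.0969 50.4110 32.3406 16.6607 7.9128 1.7767 0.5364 2.2018 0.4122 0.0000] k=[63 46 29 15 11 4 3 0 2 0]
t=9: x=[60.3582 45.0424 28.4866 15.8143 10.3178 4.7257 2.7125 0.6787 1.4854 0.2781] k=[56 47 26 13 10 6 3 0 0 1]
t=10: x=[54.0464 44.4051 26.1808 13.8611 9.6035 6.0298 2.9808 0.4073 0.1374 0.8906] k=[55 46 23 13 10 7 0 0 0 4]
t=11: x=[52.9900 43.1025 23.8844 13.4663 9.7356 6.3498 0.9388 0.0000 0.5495 3.5581] k=[57 41 20 13 10 7 2 0 1 0]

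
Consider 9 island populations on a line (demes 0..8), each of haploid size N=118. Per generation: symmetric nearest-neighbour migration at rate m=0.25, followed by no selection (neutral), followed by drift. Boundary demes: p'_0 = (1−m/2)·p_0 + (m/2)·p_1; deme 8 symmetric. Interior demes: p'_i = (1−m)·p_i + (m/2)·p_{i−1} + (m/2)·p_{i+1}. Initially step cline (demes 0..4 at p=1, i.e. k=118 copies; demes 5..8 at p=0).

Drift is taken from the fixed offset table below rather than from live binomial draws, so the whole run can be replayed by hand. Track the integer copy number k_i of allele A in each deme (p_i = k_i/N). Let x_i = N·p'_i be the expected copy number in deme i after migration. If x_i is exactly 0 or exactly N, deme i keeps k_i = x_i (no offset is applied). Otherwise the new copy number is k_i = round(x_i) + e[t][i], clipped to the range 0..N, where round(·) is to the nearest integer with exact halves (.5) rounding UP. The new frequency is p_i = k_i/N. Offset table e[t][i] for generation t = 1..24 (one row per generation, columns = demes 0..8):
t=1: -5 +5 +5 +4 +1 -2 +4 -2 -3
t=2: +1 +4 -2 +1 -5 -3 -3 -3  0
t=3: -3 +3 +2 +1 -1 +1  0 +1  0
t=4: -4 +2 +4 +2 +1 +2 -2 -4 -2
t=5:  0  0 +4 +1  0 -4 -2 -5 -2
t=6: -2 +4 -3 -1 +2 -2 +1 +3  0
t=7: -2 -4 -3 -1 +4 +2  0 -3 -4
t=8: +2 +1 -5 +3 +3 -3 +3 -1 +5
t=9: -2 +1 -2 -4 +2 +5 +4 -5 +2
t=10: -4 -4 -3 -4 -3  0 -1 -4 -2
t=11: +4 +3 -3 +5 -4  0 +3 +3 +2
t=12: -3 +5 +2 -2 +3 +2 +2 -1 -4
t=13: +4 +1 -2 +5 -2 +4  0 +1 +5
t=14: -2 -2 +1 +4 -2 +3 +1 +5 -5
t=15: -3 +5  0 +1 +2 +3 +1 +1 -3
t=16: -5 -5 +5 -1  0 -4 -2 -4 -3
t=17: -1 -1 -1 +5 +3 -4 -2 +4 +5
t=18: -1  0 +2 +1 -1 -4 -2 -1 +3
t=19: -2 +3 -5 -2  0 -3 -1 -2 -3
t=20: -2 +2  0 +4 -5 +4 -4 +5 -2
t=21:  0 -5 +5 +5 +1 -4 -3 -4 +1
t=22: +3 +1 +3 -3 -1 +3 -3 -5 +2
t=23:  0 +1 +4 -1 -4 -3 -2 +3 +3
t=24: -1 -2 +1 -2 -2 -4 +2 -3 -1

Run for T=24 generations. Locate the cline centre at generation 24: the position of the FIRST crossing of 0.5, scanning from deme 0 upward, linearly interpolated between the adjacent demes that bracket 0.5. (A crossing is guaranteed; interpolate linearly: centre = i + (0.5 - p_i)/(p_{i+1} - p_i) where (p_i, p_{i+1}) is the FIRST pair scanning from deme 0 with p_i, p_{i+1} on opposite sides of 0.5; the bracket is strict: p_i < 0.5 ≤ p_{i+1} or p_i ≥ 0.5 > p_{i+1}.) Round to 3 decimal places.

4.250

t=0: k=[118 118 118 118 118 0 0 0 0]
t=1: x=[118.0000 118.0000 118.0000 118.0000 103.2500 14.7500 0.0000 0.0000 0.0000] k=[118 118 118 118 104 13 0 0 0]
t=2: x=[118.0000 118.0000 118.0000 116.2500 94.3750 22.7500 1.6250 0.0000 0.0000] k=[118 118 118 117 89 20 0 0 0]
t=3: x=[118.0000 118.0000 117.8750 113.6250 83.8750 26.1250 2.5000 0.0000 0.0000] k=[118 118 118 115 83 27 3 0 0]
t=4: x=[118.0000 118.0000 117.6250 111.3750 80.0000 31.0000 5.6250 0.3750 0.0000] k=[118 118 118 113 81 33 4 0 0]
t=5: x=[118.0000 118.0000 117.3750 109.6250 79.0000 35.3750 7.1250 0.5000 0.0000] k=[118 118 118 111 79 31 5 0 0]
t=6: x=[118.0000 118.0000 117.1250 107.8750 77.0000 33.7500 7.6250 0.6250 0.0000] k=[118 118 114 107 79 32 9 4 0]
t=7: x=[118.0000 117.5000 113.6250 104.3750 76.6250 35.0000 11.2500 4.1250 0.5000] k=[118 114 111 103 81 37 11 1 0]
t=8: x=[117.5000 114.1250 110.3750 101.2500 78.2500 39.2500 13.0000 2.1250 0.1250] k=[118 115 105 104 81 36 16 1 5]
t=9: x=[117.6250 114.1250 106.1250 101.2500 78.2500 39.1250 16.6250 3.3750 4.5000] k=[116 115 104 97 80 44 21 0 7]
t=10: x=[115.8750 113.7500 104.5000 95.7500 77.6250 45.6250 21.2500 3.5000 6.1250] k=[112 110 102 92 75 46 20 0 4]
t=11: x=[111.7500 109.2500 101.7500 91.1250 73.5000 46.3750 20.7500 3.0000 3.5000] k=[116 112 99 96 70 46 24 6 6]
t=12: x=[115.5000 110.8750 100.2500 93.1250 70.2500 46.2500 24.5000 8.2500 6.0000] k=[113 116 102 91 73 48 27 7 2]
t=13: x=[113.3750 113.8750 102.3750 90.1250 72.1250 48.5000 27.1250 8.8750 2.6250] k=[117 115 100 95 70 53 27 10 8]
t=14: x=[116.7500 113.3750 101.2500 92.5000 71.0000 51.8750 28.1250 11.8750 8.2500] k=[115 111 102 97 69 55 29 17 3]
t=15: x=[114.5000 110.3750 102.5000 94.1250 70.7500 53.5000 30.7500 16.7500 4.7500] k=[112 115 103 95 73 57 32 18 2]
t=16: x=[112.3750 113.1250 103.5000 93.2500 73.7500 55.8750 33.3750 17.7500 4.0000] k=[107 108 109 92 74 52 31 14 1]
t=17: x=[107.1250 108.0000 106.7500 91.8750 73.5000 52.1250 31.5000 14.5000 2.6250] k=[106 107 106 97 77 48 30 19 8]
t=18: x=[106.1250 106.7500 105.0000 95.6250 75.8750 49.3750 30.8750 19.0000 9.3750] k=[105 107 107 97 75 45 29 18 12]
t=19: x=[105.2500 106.7500 105.7500 95.5000 74.0000 46.7500 29.6250 18.6250 12.7500] k=[103 110 101 94 74 44 29 17 10]
t=20: x=[103.8750 108.0000 101.2500 92.3750 72.7500 45.8750 29.3750 17.6250 10.8750] k=[102 110 101 96 68 50 25 23 9]
t=21: x=[103.0000 107.8750 101.5000 93.1250 69.2500 49.1250 27.8750 21.5000 10.7500] k=[103 103 107 98 70 45 25 18 12]
t=22: x=[103.0000 103.5000 105.3750 95.6250 70.3750 45.6250 26.6250 18.1250 12.7500] k=[106 105 108 93 69 49 24 13 15]
t=23: x=[105.8750 105.5000 105.7500 91.8750 69.5000 48.3750 25.7500 14.6250 14.7500] k=[106 107 110 91 66 45 24 18 18]
t=24: x=[106.1250 107.2500 107.2500 90.2500 66.5000 45.0000 25.8750 18.7500 18.0000] k=[105 105 108 88 65 41 28 16 17]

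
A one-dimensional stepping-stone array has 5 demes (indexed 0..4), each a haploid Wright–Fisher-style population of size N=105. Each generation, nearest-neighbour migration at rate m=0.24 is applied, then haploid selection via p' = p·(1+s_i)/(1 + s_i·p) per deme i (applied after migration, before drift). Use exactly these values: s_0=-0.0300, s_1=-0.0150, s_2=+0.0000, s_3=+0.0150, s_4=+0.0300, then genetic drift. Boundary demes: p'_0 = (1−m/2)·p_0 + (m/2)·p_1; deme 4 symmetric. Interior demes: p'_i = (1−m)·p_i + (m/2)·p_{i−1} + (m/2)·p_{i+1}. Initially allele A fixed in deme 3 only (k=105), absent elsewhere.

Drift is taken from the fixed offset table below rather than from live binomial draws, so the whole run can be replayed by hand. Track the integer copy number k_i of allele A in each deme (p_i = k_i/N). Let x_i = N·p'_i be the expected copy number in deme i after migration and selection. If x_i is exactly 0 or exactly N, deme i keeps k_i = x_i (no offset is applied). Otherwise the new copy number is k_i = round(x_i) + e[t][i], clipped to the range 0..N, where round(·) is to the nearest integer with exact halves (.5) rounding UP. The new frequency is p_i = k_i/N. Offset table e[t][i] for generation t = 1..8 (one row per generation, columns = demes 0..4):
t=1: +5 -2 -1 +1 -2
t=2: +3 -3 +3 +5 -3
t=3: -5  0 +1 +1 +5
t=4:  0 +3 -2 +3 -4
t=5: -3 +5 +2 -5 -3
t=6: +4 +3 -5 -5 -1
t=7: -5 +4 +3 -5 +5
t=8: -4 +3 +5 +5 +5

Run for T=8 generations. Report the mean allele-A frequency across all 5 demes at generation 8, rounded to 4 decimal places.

0.2495

t=0: k=[0 0 0 105 0]
t=1: x=[0.0000 0.0000 12.6000 80.0840 12.9314] k=[0 0 12 81 11]
t=2: x=[0.0000 1.4187 18.8400 64.6904 19.8719] k=[0 0 22 70 17]
t=3: x=[0.0000 2.6014 25.1200 58.2664 23.9013] k=[0 3 26 59 29]
t=4: x=[0.3492 5.3231 27.2000 51.8307 33.2681] k=[0 8 25 55 29]
t=5: x=[0.9315 8.9554 26.5600 48.6685 32.7827] k=[0 14 29 44 30]
t=6: x=[1.6304 13.9363 29.0000 40.8911 32.3377] k=[6 17 24 36 31]
t=7: x=[7.1153 16.3107 24.6000 34.3030 32.2568] k=[2 20 28 29 37]
t=8: x=[4.0400 18.5679 27.1600 30.1590 36.7429] k=[0 22 32 35 42]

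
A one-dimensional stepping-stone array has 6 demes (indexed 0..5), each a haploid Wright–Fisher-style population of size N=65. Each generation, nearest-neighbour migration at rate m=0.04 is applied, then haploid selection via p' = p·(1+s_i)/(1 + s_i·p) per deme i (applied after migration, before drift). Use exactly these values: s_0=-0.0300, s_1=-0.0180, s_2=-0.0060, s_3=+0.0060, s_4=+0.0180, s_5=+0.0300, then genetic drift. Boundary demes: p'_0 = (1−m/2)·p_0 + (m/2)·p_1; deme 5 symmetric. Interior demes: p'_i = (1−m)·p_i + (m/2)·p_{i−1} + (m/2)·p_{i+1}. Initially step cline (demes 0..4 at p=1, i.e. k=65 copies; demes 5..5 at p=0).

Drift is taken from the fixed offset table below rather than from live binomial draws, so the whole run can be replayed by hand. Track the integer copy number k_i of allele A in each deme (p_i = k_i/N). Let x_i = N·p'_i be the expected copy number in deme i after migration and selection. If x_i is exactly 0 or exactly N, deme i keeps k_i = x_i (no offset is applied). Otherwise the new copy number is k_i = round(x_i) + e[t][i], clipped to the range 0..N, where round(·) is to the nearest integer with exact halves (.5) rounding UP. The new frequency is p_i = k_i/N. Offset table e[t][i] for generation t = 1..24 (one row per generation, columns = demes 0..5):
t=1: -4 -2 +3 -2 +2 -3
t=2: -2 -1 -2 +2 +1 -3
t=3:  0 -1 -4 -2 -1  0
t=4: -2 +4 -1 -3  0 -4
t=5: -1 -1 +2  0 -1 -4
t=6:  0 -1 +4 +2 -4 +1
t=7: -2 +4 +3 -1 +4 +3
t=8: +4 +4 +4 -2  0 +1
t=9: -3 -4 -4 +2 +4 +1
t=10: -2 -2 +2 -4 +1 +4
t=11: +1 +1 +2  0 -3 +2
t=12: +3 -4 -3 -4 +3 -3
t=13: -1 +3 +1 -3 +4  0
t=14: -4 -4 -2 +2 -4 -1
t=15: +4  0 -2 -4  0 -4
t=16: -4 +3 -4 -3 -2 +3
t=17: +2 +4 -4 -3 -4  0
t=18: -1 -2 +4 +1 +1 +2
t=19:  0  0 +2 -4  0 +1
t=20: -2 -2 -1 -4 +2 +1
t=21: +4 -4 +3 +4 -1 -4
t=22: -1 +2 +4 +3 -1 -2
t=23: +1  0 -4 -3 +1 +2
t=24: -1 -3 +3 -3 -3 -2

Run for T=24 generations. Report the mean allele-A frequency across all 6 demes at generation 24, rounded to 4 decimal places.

0.7436

t=0: k=[65 65 65 65 65 0]
t=1: x=[65.0000 65.0000 65.0000 65.0000 63.7225 1.3382] k=[65 65 65 65 65 0]
t=2: x=[65.0000 65.0000 65.0000 65.0000 63.7225 1.3382] k=[65 65 65 65 65 0]
t=3: x=[65.0000 65.0000 65.0000 65.0000 63.7225 1.3382] k=[65 65 65 65 63 1]
t=4: x=[65.0000 65.0000 65.0000 64.9602 61.8538 2.3048] k=[65 65 65 62 62 0]
t=5: x=[65.0000 65.0000 64.9396 62.0767 60.8302 1.2765] k=[65 65 65 62 60 0]
t=6: x=[65.0000 65.0000 64.9396 62.0370 58.9388 1.2353] k=[65 65 65 64 55 2]
t=7: x=[65.0000 65.0000 64.9799 63.8468 54.2807 3.1474] k=[65 65 65 63 58 6]
t=8: x=[65.0000 65.0000 64.9598 62.9519 57.1835 7.2277] k=[65 65 65 61 57 8]
t=9: x=[65.0000 65.0000 64.9195 61.0224 56.2361 9.2112] k=[65 65 61 63 60 10]
t=10: x=[65.0000 64.9185 61.0980 62.9121 59.1556 11.2728] k=[65 63 63 59 60 15]
t=11: x=[64.9588 63.0052 62.9078 59.1320 59.1753 16.2577] k=[65 64 65 59 56 18]
t=12: x=[64.9794 64.0227 64.8592 59.0922 55.4463 19.1569] k=[65 60 62 55 58 16]
t=13: x=[64.8969 60.0577 61.8017 55.2497 57.2230 17.2114] k=[64 63 63 52 61 17]
t=14: x=[63.9490 62.9848 62.7671 52.4607 60.0226 18.2657] k=[60 59 61 54 56 17]
t=15: x=[59.8371 58.9612 60.7964 54.2338 55.3278 18.1643] k=[64 59 59 50 55 14]
t=16: x=[63.8666 59.0018 58.7863 50.3480 54.2411 15.1609] k=[60 62 55 47 52 18]
t=17: x=[59.8986 61.7646 54.9289 47.3371 51.4127 19.0759] k=[62 65 51 44 47 19]
t=18: x=[61.9733 64.6538 51.0743 44.2845 46.6161 19.9665] k=[61 63 55 45 48 22]
t=19: x=[60.9252 62.7611 54.9088 45.3421 47.6479 22.9570] k=[61 63 57 41 48 24]
t=20: x=[60.9252 62.8017 56.7568 41.5497 47.6082 24.9327] k=[59 61 56 38 50 26]
t=21: x=[58.8730 60.7890 55.6921 38.6937 49.4916 26.9451] k=[63 57 59 43 48 23]
t=22: x=[62.8166 57.0339 58.6054 43.5061 47.6280 23.9453] k=[62 59 63 47 47 22]
t=23: x=[61.8499 59.0424 62.5861 47.3969 46.7352 22.9368] k=[63 59 59 44 48 25]
t=24: x=[62.8578 58.9815 58.6657 44.4641 47.6875 25.9192] k=[62 56 62 41 45 24]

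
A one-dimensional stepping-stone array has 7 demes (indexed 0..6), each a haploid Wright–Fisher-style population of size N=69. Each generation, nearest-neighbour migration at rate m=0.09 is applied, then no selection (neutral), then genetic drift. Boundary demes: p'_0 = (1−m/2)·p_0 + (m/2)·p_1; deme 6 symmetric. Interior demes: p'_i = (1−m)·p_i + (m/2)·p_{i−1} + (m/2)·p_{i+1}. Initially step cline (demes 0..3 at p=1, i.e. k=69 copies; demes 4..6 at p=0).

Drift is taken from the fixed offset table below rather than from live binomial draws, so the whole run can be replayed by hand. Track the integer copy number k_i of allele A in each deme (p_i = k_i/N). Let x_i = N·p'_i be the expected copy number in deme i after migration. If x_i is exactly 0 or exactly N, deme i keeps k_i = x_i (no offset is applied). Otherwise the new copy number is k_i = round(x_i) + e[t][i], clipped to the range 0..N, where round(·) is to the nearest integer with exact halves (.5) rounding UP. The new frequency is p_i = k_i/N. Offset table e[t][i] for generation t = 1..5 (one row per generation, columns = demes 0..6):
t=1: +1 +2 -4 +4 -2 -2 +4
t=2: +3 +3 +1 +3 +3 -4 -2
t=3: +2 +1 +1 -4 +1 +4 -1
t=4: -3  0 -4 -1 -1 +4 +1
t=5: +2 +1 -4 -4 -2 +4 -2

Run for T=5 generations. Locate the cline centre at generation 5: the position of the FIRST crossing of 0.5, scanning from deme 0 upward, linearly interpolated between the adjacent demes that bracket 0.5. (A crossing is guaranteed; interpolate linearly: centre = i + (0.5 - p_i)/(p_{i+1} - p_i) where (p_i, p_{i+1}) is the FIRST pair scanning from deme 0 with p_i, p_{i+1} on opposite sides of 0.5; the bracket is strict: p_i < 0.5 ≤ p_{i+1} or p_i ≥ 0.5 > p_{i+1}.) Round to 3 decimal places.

t=0: k=[69 69 69 69 0 0 0]
t=1: x=[69.0000 69.0000 69.0000 65.8950 3.1050 0.0000 0.0000] k=[69 69 69 69 1 0 0]
t=2: x=[69.0000 69.0000 69.0000 65.9400 4.0150 0.0450 0.0000] k=[69 69 69 69 7 0 0]
t=3: x=[69.0000 69.0000 69.0000 66.2100 9.4750 0.3150 0.0000] k=[69 69 69 62 10 4 0]
t=4: x=[69.0000 69.0000 68.6850 59.9750 12.0700 4.0900 0.1800] k=[69 69 65 59 11 8 1]
t=5: x=[69.0000 68.8200 64.9100 57.1100 13.0250 7.8200 1.3150] k=[69 69 61 53 11 12 0]

3.440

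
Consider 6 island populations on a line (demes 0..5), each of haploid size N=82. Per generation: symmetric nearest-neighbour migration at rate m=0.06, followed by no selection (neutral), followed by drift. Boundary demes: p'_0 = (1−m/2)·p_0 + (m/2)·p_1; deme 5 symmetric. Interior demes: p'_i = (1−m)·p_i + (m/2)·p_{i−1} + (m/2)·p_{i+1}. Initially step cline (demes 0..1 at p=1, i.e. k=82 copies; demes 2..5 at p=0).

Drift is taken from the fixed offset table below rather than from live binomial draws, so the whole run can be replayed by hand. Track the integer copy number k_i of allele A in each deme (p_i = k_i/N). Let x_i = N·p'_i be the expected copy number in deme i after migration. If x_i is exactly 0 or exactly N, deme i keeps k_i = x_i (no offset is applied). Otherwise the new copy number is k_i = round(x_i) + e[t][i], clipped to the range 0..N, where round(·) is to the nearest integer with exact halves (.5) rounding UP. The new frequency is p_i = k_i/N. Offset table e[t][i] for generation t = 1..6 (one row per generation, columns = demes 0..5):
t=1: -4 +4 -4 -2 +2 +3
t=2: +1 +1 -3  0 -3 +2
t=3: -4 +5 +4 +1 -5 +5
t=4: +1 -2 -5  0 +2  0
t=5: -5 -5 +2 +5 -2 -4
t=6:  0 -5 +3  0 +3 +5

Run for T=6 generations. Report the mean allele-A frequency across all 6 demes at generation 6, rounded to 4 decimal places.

0.3211

t=0: k=[82 82 0 0 0 0]
t=1: x=[82.0000 79.5400 2.4600 0.0000 0.0000 0.0000] k=[82 82 0 0 0 0]
t=2: x=[82.0000 79.5400 2.4600 0.0000 0.0000 0.0000] k=[82 81 0 0 0 0]
t=3: x=[81.9700 78.6000 2.4300 0.0000 0.0000 0.0000] k=[78 82 6 0 0 0]
t=4: x=[78.1200 79.6000 8.1000 0.1800 0.0000 0.0000] k=[79 78 3 0 0 0]
t=5: x=[78.9700 75.7800 5.1600 0.0900 0.0000 0.0000] k=[74 71 7 5 0 0]
t=6: x=[73.9100 69.1700 8.8600 4.9100 0.1500 0.0000] k=[74 64 12 5 3 0]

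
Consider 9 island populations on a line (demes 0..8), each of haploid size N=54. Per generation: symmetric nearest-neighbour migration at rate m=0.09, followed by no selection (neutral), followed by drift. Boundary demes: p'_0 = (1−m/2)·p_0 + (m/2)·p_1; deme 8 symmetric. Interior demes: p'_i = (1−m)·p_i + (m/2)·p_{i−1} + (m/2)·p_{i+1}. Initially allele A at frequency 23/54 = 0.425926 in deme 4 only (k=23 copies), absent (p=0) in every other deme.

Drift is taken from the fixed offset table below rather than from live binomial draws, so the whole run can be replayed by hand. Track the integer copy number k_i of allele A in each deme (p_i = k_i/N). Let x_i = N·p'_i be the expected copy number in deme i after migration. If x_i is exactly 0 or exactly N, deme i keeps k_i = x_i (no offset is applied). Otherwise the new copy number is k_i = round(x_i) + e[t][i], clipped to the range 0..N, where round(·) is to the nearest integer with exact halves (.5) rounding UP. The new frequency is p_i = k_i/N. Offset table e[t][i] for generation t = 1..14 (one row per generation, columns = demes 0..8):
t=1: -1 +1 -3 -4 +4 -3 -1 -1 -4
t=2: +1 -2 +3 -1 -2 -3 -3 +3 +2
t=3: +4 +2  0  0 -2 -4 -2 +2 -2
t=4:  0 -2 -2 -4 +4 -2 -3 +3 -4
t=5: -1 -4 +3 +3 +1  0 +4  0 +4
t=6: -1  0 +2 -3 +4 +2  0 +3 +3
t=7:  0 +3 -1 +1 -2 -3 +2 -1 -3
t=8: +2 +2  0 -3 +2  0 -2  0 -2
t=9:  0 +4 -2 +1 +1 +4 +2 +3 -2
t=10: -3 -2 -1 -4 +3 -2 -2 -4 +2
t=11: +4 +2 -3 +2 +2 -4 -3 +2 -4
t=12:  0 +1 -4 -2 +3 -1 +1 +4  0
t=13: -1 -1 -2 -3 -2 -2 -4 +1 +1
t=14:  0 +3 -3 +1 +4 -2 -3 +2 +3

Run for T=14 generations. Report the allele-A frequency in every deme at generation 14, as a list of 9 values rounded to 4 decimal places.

t=0: k=[0 0 0 0 23 0 0 0 0]
t=1: x=[0.0000 0.0000 0.0000 1.0350 20.9300 1.0350 0.0000 0.0000 0.0000] k=[0 0 0 0 25 0 0 0 0]
t=2: x=[0.0000 0.0000 0.0000 1.1250 22.7500 1.1250 0.0000 0.0000 0.0000] k=[0 0 0 0 21 0 0 0 0]
t=3: x=[0.0000 0.0000 0.0000 0.9450 19.1100 0.9450 0.0000 0.0000 0.0000] k=[0 0 0 1 17 0 0 0 0]
t=4: x=[0.0000 0.0000 0.0450 1.6750 15.5150 0.7650 0.0000 0.0000 0.0000] k=[0 0 0 0 20 0 0 0 0]
t=5: x=[0.0000 0.0000 0.0000 0.9000 18.2000 0.9000 0.0000 0.0000 0.0000] k=[0 0 0 4 19 1 0 0 0]
t=6: x=[0.0000 0.0000 0.1800 4.4950 17.5150 1.7650 0.0450 0.0000 0.0000] k=[0 0 2 1 22 4 0 0 0]
t=7: x=[0.0000 0.0900 1.8650 1.9900 20.2450 4.6300 0.1800 0.0000 0.0000] k=[0 3 1 3 18 2 2 0 0]
t=8: x=[0.1350 2.7750 1.1800 3.5850 16.6050 2.7200 1.9100 0.0900 0.0000] k=[2 5 1 1 19 3 0 0 0]
t=9: x=[2.1350 4.6850 1.1800 1.8100 17.4700 3.5850 0.1350 0.0000 0.0000] k=[2 9 0 3 18 8 2 0 0]
t=10: x=[2.3150 8.2800 0.5400 3.5400 16.8750 8.1800 2.1800 0.0900 0.0000] k=[0 6 0 0 20 6 0 0 0]
t=11: x=[0.2700 5.4600 0.2700 0.9000 18.4700 6.3600 0.2700 0.0000 0.0000] k=[4 7 0 3 20 2 0 0 0]
t=12: x=[4.1350 6.5500 0.4500 3.6300 18.4250 2.7200 0.0900 0.0000 0.0000] k=[4 8 0 2 21 2 1 0 0]
t=13: x=[4.1800 7.4600 0.4500 2.7650 19.2900 2.8100 1.0000 0.0450 0.0000] k=[3 6 0 0 17 1 0 1 0]
t=14: x=[3.1350 5.5950 0.2700 0.7650 15.5150 1.6750 0.0900 0.9100 0.0450] k=[3 9 0 2 20 0 0 3 3]

[0.0556, 0.1667, 0.0000, 0.0370, 0.3704, 0.0000, 0.0000, 0.0556, 0.0556]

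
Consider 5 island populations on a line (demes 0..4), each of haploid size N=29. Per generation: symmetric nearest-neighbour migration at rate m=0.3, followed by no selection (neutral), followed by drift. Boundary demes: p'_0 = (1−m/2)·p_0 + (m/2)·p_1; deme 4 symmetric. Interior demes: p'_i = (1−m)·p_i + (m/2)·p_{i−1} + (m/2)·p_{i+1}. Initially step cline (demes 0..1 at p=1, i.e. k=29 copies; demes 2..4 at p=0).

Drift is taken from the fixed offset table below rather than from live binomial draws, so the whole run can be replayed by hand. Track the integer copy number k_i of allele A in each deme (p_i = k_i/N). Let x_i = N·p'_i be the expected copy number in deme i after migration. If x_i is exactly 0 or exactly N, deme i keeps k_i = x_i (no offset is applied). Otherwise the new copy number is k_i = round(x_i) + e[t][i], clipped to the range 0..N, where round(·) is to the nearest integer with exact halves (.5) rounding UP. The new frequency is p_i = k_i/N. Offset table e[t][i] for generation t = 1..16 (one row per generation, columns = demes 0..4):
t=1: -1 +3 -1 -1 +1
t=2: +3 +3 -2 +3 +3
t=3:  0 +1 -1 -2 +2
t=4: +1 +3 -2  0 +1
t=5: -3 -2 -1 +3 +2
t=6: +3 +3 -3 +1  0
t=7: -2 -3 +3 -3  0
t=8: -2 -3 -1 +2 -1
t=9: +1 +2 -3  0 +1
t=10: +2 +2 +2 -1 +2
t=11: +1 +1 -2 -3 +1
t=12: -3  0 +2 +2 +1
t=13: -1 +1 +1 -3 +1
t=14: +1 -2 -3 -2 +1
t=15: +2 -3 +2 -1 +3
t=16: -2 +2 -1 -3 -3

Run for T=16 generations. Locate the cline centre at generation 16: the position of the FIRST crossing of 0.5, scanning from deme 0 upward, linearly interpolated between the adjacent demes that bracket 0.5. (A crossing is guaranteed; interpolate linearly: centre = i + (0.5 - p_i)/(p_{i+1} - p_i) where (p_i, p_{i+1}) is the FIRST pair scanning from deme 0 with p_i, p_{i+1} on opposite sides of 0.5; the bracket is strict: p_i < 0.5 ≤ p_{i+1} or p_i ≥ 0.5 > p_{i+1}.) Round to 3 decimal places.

t=0: k=[29 29 0 0 0]
t=1: x=[29.0000 24.6500 4.3500 0.0000 0.0000] k=[29 28 3 0 0]
t=2: x=[28.8500 24.4000 6.3000 0.4500 0.0000] k=[29 27 4 3 0]
t=3: x=[28.7000 23.8500 7.3000 2.7000 0.4500] k=[29 25 6 1 2]
t=4: x=[28.4000 22.7500 8.1000 1.9000 1.8500] k=[29 26 6 2 3]
t=5: x=[28.5500 23.4500 8.4000 2.7500 2.8500] k=[26 21 7 6 5]
t=6: x=[25.2500 19.6500 8.9500 6.0000 5.1500] k=[28 23 6 7 5]
t=7: x=[27.2500 21.2000 8.7000 6.5500 5.3000] k=[25 18 12 4 5]
t=8: x=[23.9500 18.1500 11.7000 5.3500 4.8500] k=[22 15 11 7 4]
t=9: x=[20.9500 15.4500 11.0000 7.1500 4.4500] k=[22 17 8 7 5]
t=10: x=[21.2500 16.4000 9.2000 6.8500 5.3000] k=[23 18 11 6 7]
t=11: x=[22.2500 17.7000 11.3000 6.9000 6.8500] k=[23 19 9 4 8]
t=12: x=[22.4000 18.1000 9.7500 5.3500 7.4000] k=[19 18 12 7 8]
t=13: x=[18.8500 17.2500 12.1500 7.9000 7.8500] k=[18 18 13 5 9]
t=14: x=[18.0000 17.2500 12.5500 6.8000 8.4000] k=[19 15 10 5 9]
t=15: x=[18.4000 14.8500 10.0000 6.3500 8.4000] k=[20 12 12 5 11]
t=16: x=[18.8000 13.2000 10.9500 6.9500 10.1000] k=[17 15 10 4 7]

1.100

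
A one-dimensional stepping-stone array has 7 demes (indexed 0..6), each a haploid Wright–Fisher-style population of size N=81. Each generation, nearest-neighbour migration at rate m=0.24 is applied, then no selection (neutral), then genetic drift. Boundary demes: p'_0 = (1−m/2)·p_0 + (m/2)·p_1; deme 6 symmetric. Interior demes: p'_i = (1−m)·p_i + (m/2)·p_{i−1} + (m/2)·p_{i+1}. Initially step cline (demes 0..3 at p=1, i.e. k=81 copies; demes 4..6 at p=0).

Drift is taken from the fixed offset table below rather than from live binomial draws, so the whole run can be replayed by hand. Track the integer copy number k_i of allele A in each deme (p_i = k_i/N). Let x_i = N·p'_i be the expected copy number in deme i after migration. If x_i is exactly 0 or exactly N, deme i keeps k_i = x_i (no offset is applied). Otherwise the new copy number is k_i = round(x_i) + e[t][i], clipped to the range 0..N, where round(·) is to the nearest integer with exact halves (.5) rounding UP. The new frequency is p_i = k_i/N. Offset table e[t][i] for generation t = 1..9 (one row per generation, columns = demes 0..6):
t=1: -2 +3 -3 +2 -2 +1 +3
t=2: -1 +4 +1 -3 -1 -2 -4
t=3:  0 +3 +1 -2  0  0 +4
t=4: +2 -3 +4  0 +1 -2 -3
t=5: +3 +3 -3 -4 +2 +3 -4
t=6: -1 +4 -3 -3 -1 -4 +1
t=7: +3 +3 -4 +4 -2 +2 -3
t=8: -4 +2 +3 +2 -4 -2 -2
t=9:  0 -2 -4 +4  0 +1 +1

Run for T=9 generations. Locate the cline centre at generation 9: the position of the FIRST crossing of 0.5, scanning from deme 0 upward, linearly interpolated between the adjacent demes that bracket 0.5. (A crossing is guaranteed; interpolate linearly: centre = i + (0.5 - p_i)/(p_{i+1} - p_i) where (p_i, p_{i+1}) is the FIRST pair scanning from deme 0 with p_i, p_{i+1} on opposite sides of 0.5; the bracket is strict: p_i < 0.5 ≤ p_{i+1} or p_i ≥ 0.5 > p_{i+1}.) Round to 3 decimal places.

3.417

t=0: k=[81 81 81 81 0 0 0]
t=1: x=[81.0000 81.0000 81.0000 71.2800 9.7200 0.0000 0.0000] k=[81 81 81 73 8 0 0]
t=2: x=[81.0000 81.0000 80.0400 66.1600 14.8400 0.9600 0.0000] k=[81 81 81 63 14 0 0]
t=3: x=[81.0000 81.0000 78.8400 59.2800 18.2000 1.6800 0.0000] k=[81 81 80 57 18 2 0]
t=4: x=[81.0000 80.8800 77.3600 55.0800 20.7600 3.6800 0.2400] k=[81 78 81 55 22 2 0]
t=5: x=[80.6400 78.7200 77.5200 54.1600 23.5600 4.1600 0.2400] k=[81 81 75 50 26 7 0]
t=6: x=[81.0000 80.2800 72.7200 50.1200 26.6000 8.4400 0.8400] k=[81 81 70 47 26 4 2]
t=7: x=[81.0000 79.6800 68.5600 47.2400 25.8800 6.4000 2.2400] k=[81 81 65 51 24 8 0]
t=8: x=[81.0000 79.0800 65.2400 49.4400 25.3200 8.9600 0.9600] k=[81 81 68 51 21 7 0]
t=9: x=[81.0000 79.4400 67.5200 49.4400 22.9200 7.8400 0.8400] k=[81 77 64 53 23 9 2]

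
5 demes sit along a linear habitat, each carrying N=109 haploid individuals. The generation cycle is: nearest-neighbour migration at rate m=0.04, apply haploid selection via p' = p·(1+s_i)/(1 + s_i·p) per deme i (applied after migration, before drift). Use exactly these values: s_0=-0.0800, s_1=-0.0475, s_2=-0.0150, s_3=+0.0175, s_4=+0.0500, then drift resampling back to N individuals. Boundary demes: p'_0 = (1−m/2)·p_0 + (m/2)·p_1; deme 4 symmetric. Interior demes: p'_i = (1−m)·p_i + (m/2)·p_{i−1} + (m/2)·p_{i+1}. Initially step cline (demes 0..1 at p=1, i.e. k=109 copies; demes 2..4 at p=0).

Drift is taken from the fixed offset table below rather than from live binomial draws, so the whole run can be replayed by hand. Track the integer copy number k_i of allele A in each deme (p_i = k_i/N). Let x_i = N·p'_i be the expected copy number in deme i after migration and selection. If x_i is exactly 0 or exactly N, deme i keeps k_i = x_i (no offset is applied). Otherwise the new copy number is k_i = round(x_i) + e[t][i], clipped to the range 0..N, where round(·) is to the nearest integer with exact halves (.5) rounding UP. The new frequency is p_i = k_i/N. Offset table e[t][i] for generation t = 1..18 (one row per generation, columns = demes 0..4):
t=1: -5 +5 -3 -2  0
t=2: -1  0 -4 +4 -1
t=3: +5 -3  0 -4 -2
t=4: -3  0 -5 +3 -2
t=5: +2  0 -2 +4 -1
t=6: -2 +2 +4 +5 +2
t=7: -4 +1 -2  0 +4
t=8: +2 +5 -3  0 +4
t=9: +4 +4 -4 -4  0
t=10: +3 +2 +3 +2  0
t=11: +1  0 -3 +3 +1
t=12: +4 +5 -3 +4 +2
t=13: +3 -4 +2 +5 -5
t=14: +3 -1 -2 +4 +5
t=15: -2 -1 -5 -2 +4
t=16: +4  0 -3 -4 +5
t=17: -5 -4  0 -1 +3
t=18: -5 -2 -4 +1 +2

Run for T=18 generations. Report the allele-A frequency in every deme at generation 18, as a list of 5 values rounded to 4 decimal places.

t=0: k=[109 109 0 0 0]
t=1: x=[109.0000 106.7136 2.1479 0.0000 0.0000] k=[109 109 0 0 0]
t=2: x=[109.0000 106.7136 2.1479 0.0000 0.0000] k=[109 107 0 0 0]
t=3: x=[108.9565 104.7036 2.1085 0.0000 0.0000] k=[109 102 2 0 0]
t=4: x=[108.8478 99.7357 3.9027 0.0407 0.0000] k=[106 100 0 3 0]
t=5: x=[105.6171 97.6340 2.0297 2.9290 0.0630] k=[108 98 0 7 0]
t=6: x=[107.6969 95.6814 2.0691 6.8302 0.1470] k=[106 98 6 12 2]
t=7: x=[105.5739 95.7644 7.8492 11.8622 2.3077] k=[102 97 6 12 6]
t=8: x=[101.3261 94.6857 7.8295 11.9433 6.4080] k=[103 100 5 12 10]
t=9: x=[102.4447 97.6756 6.9411 12.0041 10.4937] k=[106 102 3 8 10]
t=10: x=[105.6604 99.6941 5.0073 8.0687 10.4104] k=[109 102 8 10 10]
t=11: x=[108.8478 99.8607 9.7846 10.1181 10.4521] k=[109 100 7 13 11]
t=12: x=[108.8044 97.8419 8.8562 13.0378 11.5336] k=[109 103 6 17 14]
t=13: x=[108.8696 100.8193 8.0466 16.9671 14.6684] k=[109 97 10 22 10]
t=14: x=[108.7392 94.9138 11.8198 21.8212 10.7017] k=[109 94 10 26 16]
t=15: x=[108.6740 91.9311 11.8396 25.8203 16.8845] k=[107 91 7 24 21]
t=16: x=[106.4829 88.8530 8.8957 23.9224 21.9014] k=[109 89 6 20 27]
t=17: x=[108.5654 86.8948 7.8295 20.1433 27.8597] k=[104 83 8 19 31]
t=18: x=[103.1341 80.9175 9.5870 19.2939 31.8486] k=[98 79 6 20 34]

[0.8991, 0.7248, 0.0550, 0.1835, 0.3119]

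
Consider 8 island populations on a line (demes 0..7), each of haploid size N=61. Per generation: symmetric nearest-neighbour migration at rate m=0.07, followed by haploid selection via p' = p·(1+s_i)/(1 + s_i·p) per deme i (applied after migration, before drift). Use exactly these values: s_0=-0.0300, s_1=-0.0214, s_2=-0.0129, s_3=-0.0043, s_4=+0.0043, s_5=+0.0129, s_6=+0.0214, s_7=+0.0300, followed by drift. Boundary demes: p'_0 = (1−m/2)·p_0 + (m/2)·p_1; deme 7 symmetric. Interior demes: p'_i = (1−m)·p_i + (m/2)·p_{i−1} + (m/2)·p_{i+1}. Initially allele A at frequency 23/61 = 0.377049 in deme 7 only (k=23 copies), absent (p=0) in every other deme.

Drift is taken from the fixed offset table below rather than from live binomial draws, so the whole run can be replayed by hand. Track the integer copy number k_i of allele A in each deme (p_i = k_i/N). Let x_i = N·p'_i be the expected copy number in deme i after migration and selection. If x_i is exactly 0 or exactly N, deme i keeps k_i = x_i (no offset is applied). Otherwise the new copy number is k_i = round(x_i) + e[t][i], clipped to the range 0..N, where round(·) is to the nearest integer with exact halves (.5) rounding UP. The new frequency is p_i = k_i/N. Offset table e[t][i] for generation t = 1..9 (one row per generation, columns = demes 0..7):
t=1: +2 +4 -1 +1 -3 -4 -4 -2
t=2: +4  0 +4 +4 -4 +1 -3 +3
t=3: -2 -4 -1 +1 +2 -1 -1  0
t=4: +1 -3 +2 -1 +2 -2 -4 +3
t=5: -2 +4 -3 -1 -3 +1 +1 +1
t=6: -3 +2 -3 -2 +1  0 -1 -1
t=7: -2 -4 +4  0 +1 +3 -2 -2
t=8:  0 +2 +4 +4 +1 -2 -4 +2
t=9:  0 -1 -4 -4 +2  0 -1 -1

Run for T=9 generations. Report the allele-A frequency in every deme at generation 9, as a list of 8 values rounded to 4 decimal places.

[0.0000, 0.0000, 0.0000, 0.0000, 0.0492, 0.0164, 0.0000, 0.4098]

t=0: k=[0 0 0 0 0 0 0 23]
t=1: x=[0.0000 0.0000 0.0000 0.0000 0.0000 0.0000 0.8220 22.6140] k=[0 0 0 0 0 0 0 21]
t=2: x=[0.0000 0.0000 0.0000 0.0000 0.0000 0.0000 0.7505 20.6670] k=[0 0 0 0 0 0 0 24]
t=3: x=[0.0000 0.0000 0.0000 0.0000 0.0000 0.0000 0.8577 23.5861] k=[0 0 0 0 0 0 0 24]
t=4: x=[0.0000 0.0000 0.0000 0.0000 0.0000 0.0000 0.8577 23.5861] k=[0 0 0 0 0 0 0 27]
t=5: x=[0.0000 0.0000 0.0000 0.0000 0.0000 0.0000 0.9649 26.4971] k=[0 0 0 0 0 0 2 27]
t=6: x=[0.0000 0.0000 0.0000 0.0000 0.0000 0.0709 2.8622 26.5674] k=[0 0 0 0 0 0 2 26]
t=7: x=[0.0000 0.0000 0.0000 0.0000 0.0000 0.0709 2.8265 25.5981] k=[0 0 0 0 0 3 1 24]
t=8: x=[0.0000 0.0000 0.0000 0.0000 0.1055 2.8597 1.9139 23.6214] k=[0 0 0 0 1 1 0 26]
t=9: x=[0.0000 0.0000 0.0000 0.0348 0.9691 0.9772 0.9649 25.5277] k=[0 0 0 0 3 1 0 25]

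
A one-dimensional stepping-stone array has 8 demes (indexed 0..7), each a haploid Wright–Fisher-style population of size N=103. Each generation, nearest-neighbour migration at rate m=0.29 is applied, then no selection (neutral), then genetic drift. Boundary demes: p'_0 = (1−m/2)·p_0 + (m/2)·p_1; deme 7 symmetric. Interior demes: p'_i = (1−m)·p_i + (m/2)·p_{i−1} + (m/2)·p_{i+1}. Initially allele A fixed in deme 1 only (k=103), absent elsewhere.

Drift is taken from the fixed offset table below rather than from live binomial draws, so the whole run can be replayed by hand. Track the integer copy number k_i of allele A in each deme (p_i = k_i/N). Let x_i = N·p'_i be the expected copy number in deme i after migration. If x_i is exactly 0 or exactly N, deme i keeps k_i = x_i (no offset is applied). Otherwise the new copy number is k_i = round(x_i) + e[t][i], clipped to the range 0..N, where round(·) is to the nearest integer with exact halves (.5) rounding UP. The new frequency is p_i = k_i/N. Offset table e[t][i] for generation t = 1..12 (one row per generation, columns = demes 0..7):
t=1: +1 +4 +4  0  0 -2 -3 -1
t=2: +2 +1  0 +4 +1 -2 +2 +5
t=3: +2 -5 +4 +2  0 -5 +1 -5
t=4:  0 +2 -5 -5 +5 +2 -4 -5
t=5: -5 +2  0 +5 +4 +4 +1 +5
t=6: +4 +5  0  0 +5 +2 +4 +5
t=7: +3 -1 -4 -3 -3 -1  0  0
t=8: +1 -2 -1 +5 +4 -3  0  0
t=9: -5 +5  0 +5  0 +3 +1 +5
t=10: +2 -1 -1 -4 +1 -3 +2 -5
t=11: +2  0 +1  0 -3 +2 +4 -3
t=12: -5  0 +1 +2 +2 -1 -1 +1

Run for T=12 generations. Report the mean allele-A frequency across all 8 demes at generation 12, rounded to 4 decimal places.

0.1930

t=0: k=[0 103 0 0 0 0 0 0]
t=1: x=[14.9350 73.1300 14.9350 0.0000 0.0000 0.0000 0.0000 0.0000] k=[16 77 19 0 0 0 0 0]
t=2: x=[24.8450 59.7450 24.6550 2.7550 0.0000 0.0000 0.0000 0.0000] k=[27 61 25 7 0 0 0 0]
t=3: x=[31.9300 50.8500 27.6100 8.5950 1.0150 0.0000 0.0000 0.0000] k=[34 46 32 11 1 0 0 0]
t=4: x=[35.7400 42.2300 30.9850 12.5950 2.3050 0.1450 0.0000 0.0000] k=[36 44 26 8 7 2 0 0]
t=5: x=[37.1600 40.2300 26.0000 10.4650 6.4200 2.4350 0.2900 0.0000] k=[32 42 26 15 10 6 1 0]
t=6: x=[33.4500 38.2300 26.7250 15.8700 10.1450 5.8550 1.5800 0.1450] k=[37 43 27 16 15 8 6 5]
t=7: x=[37.8700 39.8100 27.7250 17.4500 14.1300 8.7250 6.1450 5.1450] k=[41 39 24 14 11 8 6 5]
t=8: x=[40.7100 37.1150 24.7250 15.0150 11.0000 8.1450 6.1450 5.1450] k=[42 35 24 20 15 5 6 5]
t=9: x=[40.9850 34.4200 25.0150 19.8550 14.2750 6.5950 5.7100 5.1450] k=[36 39 25 25 14 10 7 10]
t=10: x=[36.4350 36.5350 27.0300 23.4050 15.0150 10.1450 7.8700 9.5650] k=[38 36 26 19 16 7 10 5]
t=11: x=[37.7100 34.8400 26.4350 19.5800 15.1300 8.7400 8.8400 5.7250] k=[40 35 27 20 12 11 13 3]
t=12: x=[39.2750 34.5650 27.1450 19.8550 13.0150 11.4350 11.2600 4.4500] k=[34 35 28 22 15 10 10 5]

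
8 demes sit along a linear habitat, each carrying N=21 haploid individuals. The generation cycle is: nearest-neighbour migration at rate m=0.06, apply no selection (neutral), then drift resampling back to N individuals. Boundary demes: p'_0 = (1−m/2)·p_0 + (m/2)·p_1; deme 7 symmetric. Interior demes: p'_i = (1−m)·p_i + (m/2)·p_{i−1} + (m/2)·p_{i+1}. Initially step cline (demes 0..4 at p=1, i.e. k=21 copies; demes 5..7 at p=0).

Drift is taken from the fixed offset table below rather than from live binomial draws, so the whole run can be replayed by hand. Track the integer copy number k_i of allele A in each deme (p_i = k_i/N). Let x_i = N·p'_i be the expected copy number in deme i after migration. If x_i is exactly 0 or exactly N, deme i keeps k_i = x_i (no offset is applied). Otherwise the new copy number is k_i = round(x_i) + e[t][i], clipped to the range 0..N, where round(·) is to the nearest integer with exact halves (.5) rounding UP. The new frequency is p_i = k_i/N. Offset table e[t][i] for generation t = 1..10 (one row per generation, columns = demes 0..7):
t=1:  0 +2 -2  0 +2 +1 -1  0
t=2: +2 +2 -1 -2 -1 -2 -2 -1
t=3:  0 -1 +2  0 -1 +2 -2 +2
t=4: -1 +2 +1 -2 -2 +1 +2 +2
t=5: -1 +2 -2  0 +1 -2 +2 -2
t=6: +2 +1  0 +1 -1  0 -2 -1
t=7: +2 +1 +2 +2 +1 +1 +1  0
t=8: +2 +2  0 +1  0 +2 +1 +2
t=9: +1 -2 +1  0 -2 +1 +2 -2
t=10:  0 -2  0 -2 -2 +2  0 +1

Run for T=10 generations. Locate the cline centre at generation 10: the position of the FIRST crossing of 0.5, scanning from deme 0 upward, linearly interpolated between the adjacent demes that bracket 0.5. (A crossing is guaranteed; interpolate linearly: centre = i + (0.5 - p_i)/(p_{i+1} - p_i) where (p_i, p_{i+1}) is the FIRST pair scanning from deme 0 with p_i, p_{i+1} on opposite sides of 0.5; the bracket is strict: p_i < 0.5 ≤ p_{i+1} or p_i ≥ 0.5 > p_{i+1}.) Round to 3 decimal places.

t=0: k=[21 21 21 21 21 0 0 0]
t=1: x=[21.0000 21.0000 21.0000 21.0000 20.3700 0.6300 0.0000 0.0000] k=[21 21 21 21 21 2 0 0]
t=2: x=[21.0000 21.0000 21.0000 21.0000 20.4300 2.5100 0.0600 0.0000] k=[21 21 21 21 19 1 0 0]
t=3: x=[21.0000 21.0000 21.0000 20.9400 18.5200 1.5100 0.0300 0.0000] k=[21 21 21 21 18 4 0 0]
t=4: x=[21.0000 21.0000 21.0000 20.9100 17.6700 4.3000 0.1200 0.0000] k=[21 21 21 19 16 5 2 0]
t=5: x=[21.0000 21.0000 20.9400 18.9700 15.7600 5.2400 2.0300 0.0600] k=[21 21 19 19 17 3 4 0]
t=6: x=[21.0000 20.9400 19.0600 18.9400 16.6400 3.4500 3.8500 0.1200] k=[21 21 19 20 16 3 2 0]
t=7: x=[21.0000 20.9400 19.0900 19.8500 15.7300 3.3600 1.9700 0.0600] k=[21 21 21 21 17 4 3 0]
t=8: x=[21.0000 21.0000 21.0000 20.8800 16.7300 4.3600 2.9400 0.0900] k=[21 21 21 21 17 6 4 2]
t=9: x=[21.0000 21.0000 21.0000 20.8800 16.7900 6.2700 4.0000 2.0600] k=[21 21 21 21 15 7 6 0]
t=10: x=[21.0000 21.0000 21.0000 20.8200 14.9400 7.2100 5.8500 0.1800] k=[21 21 21 19 13 9 6 1]

4.625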